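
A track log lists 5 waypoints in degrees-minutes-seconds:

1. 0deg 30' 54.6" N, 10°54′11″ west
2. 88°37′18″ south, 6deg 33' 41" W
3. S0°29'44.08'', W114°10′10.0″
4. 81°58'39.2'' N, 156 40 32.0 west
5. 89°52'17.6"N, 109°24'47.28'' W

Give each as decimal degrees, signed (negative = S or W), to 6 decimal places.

1. 0.515167, -10.903056
2. -88.621667, -6.561389
3. -0.495578, -114.169444
4. 81.977556, -156.675556
5. 89.871556, -109.413133

Point 1:
  Lat: 0° + 30/60 + 54.6/3600 = 0 + 0.500000 + 0.015167 = 0.5151667
  N ⇒ keep positive
  Longitude: 10° + 54/60 + 11/3600 = 10 + 0.900000 + 0.003056 = 10.9030556
  W → negative
Point 2:
  Latitude: 88 + 37/60 + 18/3600 = 88.6216667
  S ⇒ negate
  Longitude: 33′ + 41″ = 33.68333′; 6 + 33.68333/60 = 6.5613889
  W ⇒ negate
Point 3:
  φ: 0 + 29/60 + 44.08/3600 = 0.4955778
  S ⇒ negate
  Longitude: 114° + 10/60 + 10/3600 = 114 + 0.166667 + 0.002778 = 114.1694444
  hemisphere W, so the sign is −
Point 4:
  Lat: 81° + 58/60 + 39.2/3600 = 81 + 0.966667 + 0.010889 = 81.9775556
  N ⇒ keep positive
  λ: 156° + 40/60 + 32/3600 = 156 + 0.666667 + 0.008889 = 156.6755556
  hemisphere W, so the sign is −
Point 5:
  φ: 89 + 52/60 + 17.6/3600 = 89.8715556
  N ⇒ keep positive
  Longitude: 109° + 24/60 + 47.28/3600 = 109 + 0.400000 + 0.013133 = 109.4131333
  hemisphere W, so the sign is −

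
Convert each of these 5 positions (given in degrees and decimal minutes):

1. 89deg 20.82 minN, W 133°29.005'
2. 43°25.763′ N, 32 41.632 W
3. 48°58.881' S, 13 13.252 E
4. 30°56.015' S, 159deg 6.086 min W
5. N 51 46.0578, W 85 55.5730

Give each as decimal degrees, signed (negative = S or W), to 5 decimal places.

1. 89.34700, -133.48342
2. 43.42938, -32.69387
3. -48.98135, 13.22087
4. -30.93358, -159.10143
5. 51.76763, -85.92622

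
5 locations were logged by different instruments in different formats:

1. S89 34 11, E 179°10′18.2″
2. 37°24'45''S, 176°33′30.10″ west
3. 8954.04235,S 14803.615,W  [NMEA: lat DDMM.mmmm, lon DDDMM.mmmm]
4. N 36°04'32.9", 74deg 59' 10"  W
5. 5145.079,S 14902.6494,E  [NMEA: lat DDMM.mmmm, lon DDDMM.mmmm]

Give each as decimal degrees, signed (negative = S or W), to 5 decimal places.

1. -89.56972, 179.17172
2. -37.41250, -176.55836
3. -89.90071, -148.06025
4. 36.07581, -74.98611
5. -51.75132, 149.04416

Point 1:
  Latitude: 89° + 34/60 + 11/3600 = 89 + 0.566667 + 0.003056 = 89.569722
  hemisphere S, so the sign is −
  Longitude: 179° + 10/60 + 18.2/3600 = 179 + 0.166667 + 0.005056 = 179.171722
  E ⇒ keep positive
Point 2:
  φ: 37 + 24/60 + 45/3600 = 37.412500
  S → negative
  Longitude: 33′ + 30.1″ = 33.50167′; 176 + 33.50167/60 = 176.558361
  W → negative
Point 3:
  Lat: split at 2 digits → 89° and 54.04235′; 89 + 54.04235/60 = 89.900706
  S ⇒ negate
  λ: degrees = first 3 digits = 148, minutes = 3.615; 148 + 3.615/60 = 148.060250
  W → negative
Point 4:
  φ: 4′ + 32.9″ = 4.54833′; 36 + 4.54833/60 = 36.075806
  N ⇒ keep positive
  Lon: 59′ + 10″ = 59.16667′; 74 + 59.16667/60 = 74.986111
  hemisphere W, so the sign is −
Point 5:
  Lat: degrees = first 2 digits = 51, minutes = 45.079; 51 + 45.079/60 = 51.751317
  hemisphere S, so the sign is −
  λ: degrees = first 3 digits = 149, minutes = 2.6494; 149 + 2.6494/60 = 149.044157
  E ⇒ keep positive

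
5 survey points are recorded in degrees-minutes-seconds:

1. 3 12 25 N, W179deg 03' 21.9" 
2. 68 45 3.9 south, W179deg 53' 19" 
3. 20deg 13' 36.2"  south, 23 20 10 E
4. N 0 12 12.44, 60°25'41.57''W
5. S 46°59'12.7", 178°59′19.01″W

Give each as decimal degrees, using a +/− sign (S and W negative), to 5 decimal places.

1. 3.20694, -179.05608
2. -68.75108, -179.88861
3. -20.22672, 23.33611
4. 0.20346, -60.42821
5. -46.98686, -178.98861

Point 1:
  Lat: 3° + 12/60 + 25/3600 = 3 + 0.200000 + 0.006944 = 3.206944
  N → positive
  λ: 179 + 3/60 + 21.9/3600 = 179.056083
  W → negative
Point 2:
  Lat: 68 + 45/60 + 3.9/3600 = 68.751083
  hemisphere S, so the sign is −
  λ: 179 + 53/60 + 19/3600 = 179.888611
  W → negative
Point 3:
  Latitude: 13′ + 36.2″ = 13.60333′; 20 + 13.60333/60 = 20.226722
  S → negative
  Longitude: 23 + 20/60 + 10/3600 = 23.336111
  E → positive
Point 4:
  φ: 12′ + 12.44″ = 12.20733′; 0 + 12.20733/60 = 0.203456
  N ⇒ keep positive
  Longitude: 60 + 25/60 + 41.57/3600 = 60.428214
  W ⇒ negate
Point 5:
  Latitude: 46 + 59/60 + 12.7/3600 = 46.986861
  S ⇒ negate
  Longitude: 178° + 59/60 + 19.01/3600 = 178 + 0.983333 + 0.005281 = 178.988614
  W → negative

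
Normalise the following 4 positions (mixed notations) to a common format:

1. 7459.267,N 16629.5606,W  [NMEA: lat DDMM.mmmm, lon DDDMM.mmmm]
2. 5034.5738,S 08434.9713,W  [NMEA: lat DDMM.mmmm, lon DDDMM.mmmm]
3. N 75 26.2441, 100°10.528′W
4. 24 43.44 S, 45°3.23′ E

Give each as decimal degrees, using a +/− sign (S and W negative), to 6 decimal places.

1. 74.987783, -166.492677
2. -50.576230, -84.582855
3. 75.437402, -100.175467
4. -24.724000, 45.053833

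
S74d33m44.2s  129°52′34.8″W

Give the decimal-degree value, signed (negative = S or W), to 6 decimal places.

-74.562278, -129.876333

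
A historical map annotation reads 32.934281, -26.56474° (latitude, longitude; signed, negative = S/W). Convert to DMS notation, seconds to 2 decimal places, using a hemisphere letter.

32°56′3.41″ N, 26°33′53.06″ W

Lat: 0.934281 × 60 = 56.05686′ → 56′, remainder × 60 = 3.4116″
Longitude is negative → W; |value| = 26.564740
λ: 0.564740 × 60 = 33.88440′ → 33′, remainder × 60 = 53.0640″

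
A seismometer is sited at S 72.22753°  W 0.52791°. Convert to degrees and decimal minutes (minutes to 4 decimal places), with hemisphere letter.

72° 13.6518′ S, 0° 31.6746′ W

φ: 72° + 0.227530 × 60 = 72° 13.651800′
Lon: fractional part 0.527910 → 31.674600 minutes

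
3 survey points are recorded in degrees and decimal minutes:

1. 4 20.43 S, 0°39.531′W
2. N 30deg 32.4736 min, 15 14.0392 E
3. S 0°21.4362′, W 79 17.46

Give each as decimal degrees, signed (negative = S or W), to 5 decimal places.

1. -4.34050, -0.65885
2. 30.54123, 15.23399
3. -0.35727, -79.29100

Point 1:
  Lat: 20.43′ = 0.340500°; total 4.340500
  S → negative
  Lon: 0 + 39.531/60 = 0.658850
  W ⇒ negate
Point 2:
  Lat: 30 + 32.4736/60 = 30.541227
  N → positive
  λ: 15 + 14.0392/60 = 15.233987
  E ⇒ keep positive
Point 3:
  Lat: 21.4362′ = 0.357270°; total 0.357270
  S → negative
  Lon: 17.46′ = 0.291000°; total 79.291000
  W → negative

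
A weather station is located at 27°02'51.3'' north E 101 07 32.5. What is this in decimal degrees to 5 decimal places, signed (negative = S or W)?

Latitude: 2′ + 51.3″ = 2.85500′; 27 + 2.85500/60 = 27.047583
N → positive
Lon: 7′ + 32.5″ = 7.54167′; 101 + 7.54167/60 = 101.125694
E → positive

27.04758, 101.12569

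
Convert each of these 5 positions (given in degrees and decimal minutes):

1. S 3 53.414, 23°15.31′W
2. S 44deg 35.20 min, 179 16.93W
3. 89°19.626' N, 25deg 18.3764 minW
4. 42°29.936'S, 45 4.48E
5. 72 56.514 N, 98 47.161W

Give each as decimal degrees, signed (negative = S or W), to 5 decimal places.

1. -3.89023, -23.25517
2. -44.58667, -179.28217
3. 89.32710, -25.30627
4. -42.49893, 45.07467
5. 72.94190, -98.78602

Point 1:
  φ: 3 + 53.414/60 = 3.890233
  S ⇒ negate
  Longitude: 23 + 15.31/60 = 23.255167
  W → negative
Point 2:
  φ: 35.2′ = 0.586667°; total 44.586667
  S → negative
  Longitude: 179 + 16.93/60 = 179.282167
  W ⇒ negate
Point 3:
  Latitude: 89 + 19.626/60 = 89.327100
  N → positive
  Longitude: 18.3764′ = 0.306273°; total 25.306273
  W ⇒ negate
Point 4:
  φ: 42 + 29.936/60 = 42.498933
  S → negative
  Longitude: 45 + 4.48/60 = 45.074667
  E ⇒ keep positive
Point 5:
  Latitude: 72 + 56.514/60 = 72.941900
  N → positive
  Lon: 47.161′ = 0.786017°; total 98.786017
  W → negative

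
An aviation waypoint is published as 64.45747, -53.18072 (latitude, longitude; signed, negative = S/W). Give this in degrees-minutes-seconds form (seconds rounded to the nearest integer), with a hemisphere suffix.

64°27′27″ N, 53°10′51″ W

φ: whole degrees 64; 27.44820′ → 27′ and 26.89″
Longitude is negative → W; |value| = 53.180720
Lon: whole degrees 53; 10.84320′ → 10′ and 50.59″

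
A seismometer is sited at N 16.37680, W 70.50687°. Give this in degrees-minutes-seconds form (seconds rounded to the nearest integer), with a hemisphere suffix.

Lat: 0.376800° → 22.60800′; 0.60800 × 60 = 36.48″
λ: 0.506870° → 30.41220′; 0.41220 × 60 = 24.73″

16°22′36″ N, 70°30′25″ W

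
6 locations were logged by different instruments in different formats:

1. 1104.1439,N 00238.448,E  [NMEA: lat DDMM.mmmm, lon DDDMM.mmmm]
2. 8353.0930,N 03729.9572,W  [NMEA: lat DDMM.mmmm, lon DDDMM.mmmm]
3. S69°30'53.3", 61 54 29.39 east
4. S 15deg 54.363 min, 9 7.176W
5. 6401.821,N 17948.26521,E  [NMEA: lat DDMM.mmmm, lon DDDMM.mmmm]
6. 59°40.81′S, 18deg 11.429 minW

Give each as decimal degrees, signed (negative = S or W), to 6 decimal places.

Point 1:
  Lat: split at 2 digits → 11° and 4.1439′; 11 + 4.1439/60 = 11.0690650
  N → positive
  Longitude: degrees = first 3 digits = 2, minutes = 38.448; 2 + 38.448/60 = 2.6408000
  E → positive
Point 2:
  Latitude: degrees = first 2 digits = 83, minutes = 53.093; 83 + 53.093/60 = 83.8848833
  N ⇒ keep positive
  Longitude: split at 3 digits → 037° and 29.9572′; 37 + 29.9572/60 = 37.4992867
  W → negative
Point 3:
  φ: 69° + 30/60 + 53.3/3600 = 69 + 0.500000 + 0.014806 = 69.5148056
  S ⇒ negate
  Longitude: 61 + 54/60 + 29.39/3600 = 61.9081639
  E ⇒ keep positive
Point 4:
  Lat: 54.363′ = 0.906050°; total 15.9060500
  S ⇒ negate
  Longitude: 9 + 7.176/60 = 9.1196000
  W ⇒ negate
Point 5:
  Latitude: split at 2 digits → 64° and 1.821′; 64 + 1.821/60 = 64.0303500
  N ⇒ keep positive
  λ: split at 3 digits → 179° and 48.26521′; 179 + 48.26521/60 = 179.8044202
  E ⇒ keep positive
Point 6:
  Lat: 40.81′ = 0.680167°; total 59.6801667
  S → negative
  Longitude: 18 + 11.429/60 = 18.1904833
  W ⇒ negate

1. 11.069065, 2.640800
2. 83.884883, -37.499287
3. -69.514806, 61.908164
4. -15.906050, -9.119600
5. 64.030350, 179.804420
6. -59.680167, -18.190483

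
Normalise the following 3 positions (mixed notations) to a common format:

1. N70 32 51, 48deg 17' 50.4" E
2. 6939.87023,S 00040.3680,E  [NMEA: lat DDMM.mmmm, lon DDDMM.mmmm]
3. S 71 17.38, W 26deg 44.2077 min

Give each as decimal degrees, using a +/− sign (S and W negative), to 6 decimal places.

1. 70.547500, 48.297333
2. -69.664504, 0.672800
3. -71.289667, -26.736795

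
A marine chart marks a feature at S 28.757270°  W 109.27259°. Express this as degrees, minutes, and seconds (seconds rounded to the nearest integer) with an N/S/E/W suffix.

Latitude: 0.757270 × 60 = 45.43620′ → 45′, remainder × 60 = 26.17″
Longitude: whole degrees 109; 16.35540′ → 16′ and 21.32″

28°45′26″ S, 109°16′21″ W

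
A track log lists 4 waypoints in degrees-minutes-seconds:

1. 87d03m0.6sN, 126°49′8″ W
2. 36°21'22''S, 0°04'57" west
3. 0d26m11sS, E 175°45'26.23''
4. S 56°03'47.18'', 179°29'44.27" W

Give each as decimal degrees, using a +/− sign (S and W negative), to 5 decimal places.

1. 87.05017, -126.81889
2. -36.35611, -0.08250
3. -0.43639, 175.75729
4. -56.06311, -179.49563

Point 1:
  φ: 87° + 3/60 + 0.6/3600 = 87 + 0.050000 + 0.000167 = 87.050167
  N ⇒ keep positive
  Lon: 49′ + 8″ = 49.13333′; 126 + 49.13333/60 = 126.818889
  W → negative
Point 2:
  Lat: 36° + 21/60 + 22/3600 = 36 + 0.350000 + 0.006111 = 36.356111
  S → negative
  λ: 4′ + 57″ = 4.95000′; 0 + 4.95000/60 = 0.082500
  hemisphere W, so the sign is −
Point 3:
  φ: 26′ + 11″ = 26.18333′; 0 + 26.18333/60 = 0.436389
  S → negative
  Lon: 45′ + 26.23″ = 45.43717′; 175 + 45.43717/60 = 175.757286
  E → positive
Point 4:
  Lat: 3′ + 47.18″ = 3.78633′; 56 + 3.78633/60 = 56.063106
  hemisphere S, so the sign is −
  Lon: 179° + 29/60 + 44.27/3600 = 179 + 0.483333 + 0.012297 = 179.495631
  W ⇒ negate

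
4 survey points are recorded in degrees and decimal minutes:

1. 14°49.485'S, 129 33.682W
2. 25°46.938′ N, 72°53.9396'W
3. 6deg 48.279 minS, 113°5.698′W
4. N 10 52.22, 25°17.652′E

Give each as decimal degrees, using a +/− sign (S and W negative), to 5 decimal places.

Point 1:
  φ: 14 + 49.485/60 = 14.824750
  S ⇒ negate
  Longitude: 33.682′ = 0.561367°; total 129.561367
  W ⇒ negate
Point 2:
  Lat: 25 + 46.938/60 = 25.782300
  N ⇒ keep positive
  Longitude: 72 + 53.9396/60 = 72.898993
  hemisphere W, so the sign is −
Point 3:
  Latitude: 48.279′ = 0.804650°; total 6.804650
  S ⇒ negate
  Lon: 113 + 5.698/60 = 113.094967
  hemisphere W, so the sign is −
Point 4:
  Lat: 10 + 52.22/60 = 10.870333
  N ⇒ keep positive
  λ: 25 + 17.652/60 = 25.294200
  E ⇒ keep positive

1. -14.82475, -129.56137
2. 25.78230, -72.89899
3. -6.80465, -113.09497
4. 10.87033, 25.29420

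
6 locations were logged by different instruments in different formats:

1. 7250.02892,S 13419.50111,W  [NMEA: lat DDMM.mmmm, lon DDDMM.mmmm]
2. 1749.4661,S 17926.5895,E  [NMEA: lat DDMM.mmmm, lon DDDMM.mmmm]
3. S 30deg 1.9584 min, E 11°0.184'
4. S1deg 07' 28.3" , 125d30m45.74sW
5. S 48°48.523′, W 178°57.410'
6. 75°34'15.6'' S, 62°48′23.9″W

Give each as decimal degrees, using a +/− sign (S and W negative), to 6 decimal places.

1. -72.833815, -134.325019
2. -17.824435, 179.443158
3. -30.032640, 11.003067
4. -1.124528, -125.512706
5. -48.808717, -178.956833
6. -75.571000, -62.806639

Point 1:
  Latitude: degrees = first 2 digits = 72, minutes = 50.02892; 72 + 50.02892/60 = 72.8338153
  S ⇒ negate
  λ: degrees = first 3 digits = 134, minutes = 19.50111; 134 + 19.50111/60 = 134.3250185
  hemisphere W, so the sign is −
Point 2:
  Latitude: split at 2 digits → 17° and 49.4661′; 17 + 49.4661/60 = 17.8244350
  S → negative
  Lon: split at 3 digits → 179° and 26.5895′; 179 + 26.5895/60 = 179.4431583
  E ⇒ keep positive
Point 3:
  Lat: 30 + 1.9584/60 = 30.0326400
  S → negative
  Lon: 0.184′ = 0.003067°; total 11.0030667
  E ⇒ keep positive
Point 4:
  φ: 1° + 7/60 + 28.3/3600 = 1 + 0.116667 + 0.007861 = 1.1245278
  S ⇒ negate
  Lon: 30′ + 45.74″ = 30.76233′; 125 + 30.76233/60 = 125.5127056
  W → negative
Point 5:
  Latitude: 48.523′ = 0.808717°; total 48.8087167
  hemisphere S, so the sign is −
  Lon: 57.41′ = 0.956833°; total 178.9568333
  W → negative
Point 6:
  φ: 75° + 34/60 + 15.6/3600 = 75 + 0.566667 + 0.004333 = 75.5710000
  S ⇒ negate
  λ: 62° + 48/60 + 23.9/3600 = 62 + 0.800000 + 0.006639 = 62.8066389
  W → negative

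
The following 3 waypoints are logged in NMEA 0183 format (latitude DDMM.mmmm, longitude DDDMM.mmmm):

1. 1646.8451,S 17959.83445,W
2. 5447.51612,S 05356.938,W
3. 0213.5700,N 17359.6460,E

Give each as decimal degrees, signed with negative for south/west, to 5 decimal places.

Point 1:
  Lat: degrees = first 2 digits = 16, minutes = 46.8451; 16 + 46.8451/60 = 16.780752
  S ⇒ negate
  Longitude: split at 3 digits → 179° and 59.83445′; 179 + 59.83445/60 = 179.997241
  W ⇒ negate
Point 2:
  Latitude: degrees = first 2 digits = 54, minutes = 47.51612; 54 + 47.51612/60 = 54.791935
  S → negative
  Longitude: split at 3 digits → 053° and 56.938′; 53 + 56.938/60 = 53.948967
  hemisphere W, so the sign is −
Point 3:
  Lat: split at 2 digits → 02° and 13.57′; 2 + 13.57/60 = 2.226167
  N → positive
  Lon: degrees = first 3 digits = 173, minutes = 59.646; 173 + 59.646/60 = 173.994100
  E → positive

1. -16.78075, -179.99724
2. -54.79194, -53.94897
3. 2.22617, 173.99410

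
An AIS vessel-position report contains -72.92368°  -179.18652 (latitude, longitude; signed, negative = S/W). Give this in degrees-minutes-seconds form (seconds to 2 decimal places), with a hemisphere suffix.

72°55′25.25″ S, 179°11′11.47″ W

Latitude is negative → S; |value| = 72.923680
Lat: whole degrees 72; 55.42080′ → 55′ and 25.2480″
Longitude is negative → W; |value| = 179.186520
Longitude: whole degrees 179; 11.19120′ → 11′ and 11.4720″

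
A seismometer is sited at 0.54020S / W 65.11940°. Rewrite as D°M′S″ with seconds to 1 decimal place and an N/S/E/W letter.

0°32′24.7″ S, 65°07′9.8″ W

Latitude: 0.540200° → 32.41200′; 0.41200 × 60 = 24.720″
Lon: whole degrees 65; 7.16400′ → 7′ and 9.840″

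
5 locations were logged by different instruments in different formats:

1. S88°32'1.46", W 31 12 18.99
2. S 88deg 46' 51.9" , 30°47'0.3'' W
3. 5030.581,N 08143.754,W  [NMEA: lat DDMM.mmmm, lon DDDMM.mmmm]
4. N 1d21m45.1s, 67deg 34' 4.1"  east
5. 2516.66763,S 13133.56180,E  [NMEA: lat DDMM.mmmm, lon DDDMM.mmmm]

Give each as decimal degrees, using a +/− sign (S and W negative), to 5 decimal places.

1. -88.53374, -31.20528
2. -88.78108, -30.78342
3. 50.50968, -81.72923
4. 1.36253, 67.56781
5. -25.27779, 131.55936

Point 1:
  φ: 88° + 32/60 + 1.46/3600 = 88 + 0.533333 + 0.000406 = 88.533739
  hemisphere S, so the sign is −
  Longitude: 31 + 12/60 + 18.99/3600 = 31.205275
  W → negative
Point 2:
  Latitude: 46′ + 51.9″ = 46.86500′; 88 + 46.86500/60 = 88.781083
  S ⇒ negate
  Longitude: 30° + 47/60 + 0.3/3600 = 30 + 0.783333 + 0.000083 = 30.783417
  hemisphere W, so the sign is −
Point 3:
  Lat: split at 2 digits → 50° and 30.581′; 50 + 30.581/60 = 50.509683
  N → positive
  λ: degrees = first 3 digits = 81, minutes = 43.754; 81 + 43.754/60 = 81.729233
  W → negative
Point 4:
  φ: 1 + 21/60 + 45.1/3600 = 1.362528
  N → positive
  λ: 34′ + 4.1″ = 34.06833′; 67 + 34.06833/60 = 67.567806
  E ⇒ keep positive
Point 5:
  Lat: degrees = first 2 digits = 25, minutes = 16.66763; 25 + 16.66763/60 = 25.277794
  S ⇒ negate
  Longitude: degrees = first 3 digits = 131, minutes = 33.5618; 131 + 33.5618/60 = 131.559363
  E → positive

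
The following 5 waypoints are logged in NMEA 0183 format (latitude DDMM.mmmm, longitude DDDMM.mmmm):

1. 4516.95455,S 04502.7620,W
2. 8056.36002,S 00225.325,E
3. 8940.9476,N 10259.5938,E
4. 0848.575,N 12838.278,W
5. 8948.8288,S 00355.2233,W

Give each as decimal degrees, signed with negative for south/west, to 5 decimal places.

Point 1:
  Lat: degrees = first 2 digits = 45, minutes = 16.95455; 45 + 16.95455/60 = 45.282576
  S ⇒ negate
  λ: degrees = first 3 digits = 45, minutes = 2.762; 45 + 2.762/60 = 45.046033
  hemisphere W, so the sign is −
Point 2:
  Latitude: degrees = first 2 digits = 80, minutes = 56.36002; 80 + 56.36002/60 = 80.939334
  S → negative
  λ: degrees = first 3 digits = 2, minutes = 25.325; 2 + 25.325/60 = 2.422083
  E → positive
Point 3:
  φ: degrees = first 2 digits = 89, minutes = 40.9476; 89 + 40.9476/60 = 89.682460
  N → positive
  Longitude: degrees = first 3 digits = 102, minutes = 59.5938; 102 + 59.5938/60 = 102.993230
  E → positive
Point 4:
  Latitude: split at 2 digits → 08° and 48.575′; 8 + 48.575/60 = 8.809583
  N → positive
  Lon: degrees = first 3 digits = 128, minutes = 38.278; 128 + 38.278/60 = 128.637967
  W → negative
Point 5:
  Latitude: split at 2 digits → 89° and 48.8288′; 89 + 48.8288/60 = 89.813813
  S ⇒ negate
  λ: degrees = first 3 digits = 3, minutes = 55.2233; 3 + 55.2233/60 = 3.920388
  hemisphere W, so the sign is −

1. -45.28258, -45.04603
2. -80.93933, 2.42208
3. 89.68246, 102.99323
4. 8.80958, -128.63797
5. -89.81381, -3.92039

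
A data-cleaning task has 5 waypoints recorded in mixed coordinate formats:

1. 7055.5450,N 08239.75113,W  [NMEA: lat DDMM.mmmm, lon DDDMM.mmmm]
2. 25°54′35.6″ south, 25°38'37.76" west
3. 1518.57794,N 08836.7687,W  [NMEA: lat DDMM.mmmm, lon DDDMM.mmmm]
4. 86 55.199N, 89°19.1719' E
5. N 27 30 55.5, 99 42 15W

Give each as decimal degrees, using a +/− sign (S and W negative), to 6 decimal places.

Point 1:
  φ: split at 2 digits → 70° and 55.545′; 70 + 55.545/60 = 70.9257500
  N → positive
  λ: degrees = first 3 digits = 82, minutes = 39.75113; 82 + 39.75113/60 = 82.6625188
  hemisphere W, so the sign is −
Point 2:
  Latitude: 25 + 54/60 + 35.6/3600 = 25.9098889
  hemisphere S, so the sign is −
  Longitude: 38′ + 37.76″ = 38.62933′; 25 + 38.62933/60 = 25.6438222
  W → negative
Point 3:
  Latitude: split at 2 digits → 15° and 18.57794′; 15 + 18.57794/60 = 15.3096323
  N ⇒ keep positive
  Longitude: split at 3 digits → 088° and 36.7687′; 88 + 36.7687/60 = 88.6128117
  W ⇒ negate
Point 4:
  Lat: 55.199′ = 0.919983°; total 86.9199833
  N ⇒ keep positive
  Lon: 89 + 19.1719/60 = 89.3195317
  E → positive
Point 5:
  Lat: 27 + 30/60 + 55.5/3600 = 27.5154167
  N ⇒ keep positive
  λ: 99° + 42/60 + 15/3600 = 99 + 0.700000 + 0.004167 = 99.7041667
  hemisphere W, so the sign is −

1. 70.925750, -82.662519
2. -25.909889, -25.643822
3. 15.309632, -88.612812
4. 86.919983, 89.319532
5. 27.515417, -99.704167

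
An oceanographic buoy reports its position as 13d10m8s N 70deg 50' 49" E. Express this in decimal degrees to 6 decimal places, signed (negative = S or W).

13.168889, 70.846944

Lat: 13 + 10/60 + 8/3600 = 13.1688889
N ⇒ keep positive
Longitude: 70° + 50/60 + 49/3600 = 70 + 0.833333 + 0.013611 = 70.8469444
E → positive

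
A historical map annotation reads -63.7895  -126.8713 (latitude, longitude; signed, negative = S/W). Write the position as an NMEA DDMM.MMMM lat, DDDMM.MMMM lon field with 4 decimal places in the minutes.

Latitude is negative → S; |value| = 63.789500
φ: minutes = (63.789500 − 63) × 60 = 47.370000
Longitude is negative → W; |value| = 126.871300
Lon: minutes = (126.871300 − 126) × 60 = 52.278000

6347.3700,S / 12652.2780,W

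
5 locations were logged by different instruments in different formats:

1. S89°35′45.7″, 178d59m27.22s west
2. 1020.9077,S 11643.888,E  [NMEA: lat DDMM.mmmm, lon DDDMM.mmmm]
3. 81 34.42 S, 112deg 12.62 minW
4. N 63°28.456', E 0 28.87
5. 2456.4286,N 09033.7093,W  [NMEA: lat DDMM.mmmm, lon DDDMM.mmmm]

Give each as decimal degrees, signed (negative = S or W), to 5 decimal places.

Point 1:
  Lat: 89° + 35/60 + 45.7/3600 = 89 + 0.583333 + 0.012694 = 89.596028
  hemisphere S, so the sign is −
  Longitude: 178 + 59/60 + 27.22/3600 = 178.990894
  hemisphere W, so the sign is −
Point 2:
  Latitude: degrees = first 2 digits = 10, minutes = 20.9077; 10 + 20.9077/60 = 10.348462
  hemisphere S, so the sign is −
  Longitude: degrees = first 3 digits = 116, minutes = 43.888; 116 + 43.888/60 = 116.731467
  E → positive
Point 3:
  φ: 34.42′ = 0.573667°; total 81.573667
  hemisphere S, so the sign is −
  λ: 12.62′ = 0.210333°; total 112.210333
  hemisphere W, so the sign is −
Point 4:
  φ: 63 + 28.456/60 = 63.474267
  N ⇒ keep positive
  Longitude: 0 + 28.87/60 = 0.481167
  E → positive
Point 5:
  Latitude: degrees = first 2 digits = 24, minutes = 56.4286; 24 + 56.4286/60 = 24.940477
  N → positive
  λ: degrees = first 3 digits = 90, minutes = 33.7093; 90 + 33.7093/60 = 90.561822
  W → negative

1. -89.59603, -178.99089
2. -10.34846, 116.73147
3. -81.57367, -112.21033
4. 63.47427, 0.48117
5. 24.94048, -90.56182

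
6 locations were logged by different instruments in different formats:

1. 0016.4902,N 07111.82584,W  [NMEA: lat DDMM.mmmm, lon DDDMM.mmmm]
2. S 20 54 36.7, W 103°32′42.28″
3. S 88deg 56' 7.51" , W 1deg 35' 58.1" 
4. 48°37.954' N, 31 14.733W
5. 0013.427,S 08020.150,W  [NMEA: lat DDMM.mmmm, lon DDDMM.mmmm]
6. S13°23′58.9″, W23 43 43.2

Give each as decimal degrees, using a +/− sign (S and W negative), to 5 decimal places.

Point 1:
  φ: split at 2 digits → 00° and 16.4902′; 0 + 16.4902/60 = 0.274837
  N ⇒ keep positive
  λ: split at 3 digits → 071° and 11.82584′; 71 + 11.82584/60 = 71.197097
  W ⇒ negate
Point 2:
  Lat: 54′ + 36.7″ = 54.61167′; 20 + 54.61167/60 = 20.910194
  S ⇒ negate
  λ: 103° + 32/60 + 42.28/3600 = 103 + 0.533333 + 0.011744 = 103.545078
  W → negative
Point 3:
  Latitude: 88° + 56/60 + 7.51/3600 = 88 + 0.933333 + 0.002086 = 88.935419
  S ⇒ negate
  Longitude: 35′ + 58.1″ = 35.96833′; 1 + 35.96833/60 = 1.599472
  hemisphere W, so the sign is −
Point 4:
  Lat: 37.954′ = 0.632567°; total 48.632567
  N ⇒ keep positive
  Longitude: 31 + 14.733/60 = 31.245550
  hemisphere W, so the sign is −
Point 5:
  Lat: split at 2 digits → 00° and 13.427′; 0 + 13.427/60 = 0.223783
  S → negative
  Longitude: degrees = first 3 digits = 80, minutes = 20.15; 80 + 20.15/60 = 80.335833
  W ⇒ negate
Point 6:
  Latitude: 23′ + 58.9″ = 23.98167′; 13 + 23.98167/60 = 13.399694
  S → negative
  λ: 23° + 43/60 + 43.2/3600 = 23 + 0.716667 + 0.012000 = 23.728667
  W ⇒ negate

1. 0.27484, -71.19710
2. -20.91019, -103.54508
3. -88.93542, -1.59947
4. 48.63257, -31.24555
5. -0.22378, -80.33583
6. -13.39969, -23.72867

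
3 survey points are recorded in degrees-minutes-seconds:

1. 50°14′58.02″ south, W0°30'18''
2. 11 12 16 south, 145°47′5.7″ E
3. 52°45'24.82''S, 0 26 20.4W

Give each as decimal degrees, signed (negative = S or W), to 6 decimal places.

1. -50.249450, -0.505000
2. -11.204444, 145.784917
3. -52.756894, -0.439000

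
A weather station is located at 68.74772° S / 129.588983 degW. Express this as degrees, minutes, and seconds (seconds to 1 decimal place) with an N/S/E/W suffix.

68°44′51.8″ S, 129°35′20.3″ W

φ: 0.747720 × 60 = 44.86320′ → 44′, remainder × 60 = 51.792″
Longitude: 0.588983 × 60 = 35.33898′ → 35′, remainder × 60 = 20.339″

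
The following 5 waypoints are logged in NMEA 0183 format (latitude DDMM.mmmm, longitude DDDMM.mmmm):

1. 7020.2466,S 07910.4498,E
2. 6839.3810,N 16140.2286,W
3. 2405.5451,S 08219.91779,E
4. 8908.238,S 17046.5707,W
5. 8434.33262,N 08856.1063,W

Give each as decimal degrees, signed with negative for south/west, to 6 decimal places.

Point 1:
  Latitude: degrees = first 2 digits = 70, minutes = 20.2466; 70 + 20.2466/60 = 70.3374433
  S → negative
  λ: degrees = first 3 digits = 79, minutes = 10.4498; 79 + 10.4498/60 = 79.1741633
  E → positive
Point 2:
  Latitude: degrees = first 2 digits = 68, minutes = 39.381; 68 + 39.381/60 = 68.6563500
  N ⇒ keep positive
  Lon: split at 3 digits → 161° and 40.2286′; 161 + 40.2286/60 = 161.6704767
  hemisphere W, so the sign is −
Point 3:
  Latitude: split at 2 digits → 24° and 5.5451′; 24 + 5.5451/60 = 24.0924183
  hemisphere S, so the sign is −
  Lon: degrees = first 3 digits = 82, minutes = 19.91779; 82 + 19.91779/60 = 82.3319632
  E → positive
Point 4:
  Latitude: degrees = first 2 digits = 89, minutes = 8.238; 89 + 8.238/60 = 89.1373000
  S → negative
  λ: split at 3 digits → 170° and 46.5707′; 170 + 46.5707/60 = 170.7761783
  W ⇒ negate
Point 5:
  Latitude: split at 2 digits → 84° and 34.33262′; 84 + 34.33262/60 = 84.5722103
  N ⇒ keep positive
  Lon: split at 3 digits → 088° and 56.1063′; 88 + 56.1063/60 = 88.9351050
  W ⇒ negate

1. -70.337443, 79.174163
2. 68.656350, -161.670477
3. -24.092418, 82.331963
4. -89.137300, -170.776178
5. 84.572210, -88.935105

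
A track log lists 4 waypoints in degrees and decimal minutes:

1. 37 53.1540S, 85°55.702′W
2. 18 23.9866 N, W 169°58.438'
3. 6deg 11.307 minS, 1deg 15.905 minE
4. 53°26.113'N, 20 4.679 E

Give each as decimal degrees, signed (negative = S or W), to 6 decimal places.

Point 1:
  Lat: 37 + 53.154/60 = 37.8859000
  S ⇒ negate
  Lon: 55.702′ = 0.928367°; total 85.9283667
  W ⇒ negate
Point 2:
  φ: 23.9866′ = 0.399777°; total 18.3997767
  N ⇒ keep positive
  λ: 169 + 58.438/60 = 169.9739667
  hemisphere W, so the sign is −
Point 3:
  Lat: 6 + 11.307/60 = 6.1884500
  S ⇒ negate
  Longitude: 1 + 15.905/60 = 1.2650833
  E → positive
Point 4:
  Lat: 26.113′ = 0.435217°; total 53.4352167
  N → positive
  Longitude: 20 + 4.679/60 = 20.0779833
  E → positive

1. -37.885900, -85.928367
2. 18.399777, -169.973967
3. -6.188450, 1.265083
4. 53.435217, 20.077983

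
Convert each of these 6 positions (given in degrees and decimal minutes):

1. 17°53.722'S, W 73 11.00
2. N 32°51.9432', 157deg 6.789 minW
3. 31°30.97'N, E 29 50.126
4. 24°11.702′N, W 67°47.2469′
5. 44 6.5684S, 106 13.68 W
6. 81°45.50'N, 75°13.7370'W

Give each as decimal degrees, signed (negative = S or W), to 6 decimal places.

1. -17.895367, -73.183333
2. 32.865720, -157.113150
3. 31.516167, 29.835433
4. 24.195033, -67.787448
5. -44.109473, -106.228000
6. 81.758333, -75.228950

Point 1:
  Lat: 17 + 53.722/60 = 17.8953667
  S ⇒ negate
  Lon: 73 + 11/60 = 73.1833333
  W → negative
Point 2:
  Lat: 32 + 51.9432/60 = 32.8657200
  N ⇒ keep positive
  Longitude: 6.789′ = 0.113150°; total 157.1131500
  hemisphere W, so the sign is −
Point 3:
  Latitude: 31 + 30.97/60 = 31.5161667
  N ⇒ keep positive
  λ: 29 + 50.126/60 = 29.8354333
  E → positive
Point 4:
  Lat: 24 + 11.702/60 = 24.1950333
  N → positive
  Longitude: 67 + 47.2469/60 = 67.7874483
  W ⇒ negate
Point 5:
  φ: 44 + 6.5684/60 = 44.1094733
  hemisphere S, so the sign is −
  Longitude: 106 + 13.68/60 = 106.2280000
  hemisphere W, so the sign is −
Point 6:
  φ: 81 + 45.5/60 = 81.7583333
  N ⇒ keep positive
  λ: 75 + 13.737/60 = 75.2289500
  W → negative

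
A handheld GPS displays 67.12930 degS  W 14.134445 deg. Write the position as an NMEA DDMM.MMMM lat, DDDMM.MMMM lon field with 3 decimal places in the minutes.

φ: 67° + 0.129300 × 60 = 67° 7.75800′
Longitude: fractional part 0.134445 → 8.06670 minutes

6707.758,S / 01408.067,W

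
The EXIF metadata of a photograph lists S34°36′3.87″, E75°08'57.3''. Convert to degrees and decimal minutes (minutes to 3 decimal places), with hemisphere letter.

34° 36.065′ S, 75° 8.955′ E

Latitude: 36 + 3.87/60 = 36.06450′
λ: 8 + 57.3/60 = 8.95500′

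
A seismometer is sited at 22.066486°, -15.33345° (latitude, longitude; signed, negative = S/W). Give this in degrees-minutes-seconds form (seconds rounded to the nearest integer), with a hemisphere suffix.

22°03′59″ N, 15°20′0″ W

φ: 0.066486° → 3.98916′; 0.98916 × 60 = 59.35″
Longitude is negative → W; |value| = 15.333450
Longitude: 0.333450° → 20.00700′; 0.00700 × 60 = 0.42″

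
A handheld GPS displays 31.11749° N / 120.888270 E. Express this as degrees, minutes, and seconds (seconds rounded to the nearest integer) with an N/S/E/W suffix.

Latitude: whole degrees 31; 7.04940′ → 7′ and 2.96″
λ: 0.888270 × 60 = 53.29620′ → 53′, remainder × 60 = 17.77″

31°07′3″ N, 120°53′18″ E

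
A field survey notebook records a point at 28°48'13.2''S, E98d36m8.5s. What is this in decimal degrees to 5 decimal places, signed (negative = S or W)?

-28.80367, 98.60236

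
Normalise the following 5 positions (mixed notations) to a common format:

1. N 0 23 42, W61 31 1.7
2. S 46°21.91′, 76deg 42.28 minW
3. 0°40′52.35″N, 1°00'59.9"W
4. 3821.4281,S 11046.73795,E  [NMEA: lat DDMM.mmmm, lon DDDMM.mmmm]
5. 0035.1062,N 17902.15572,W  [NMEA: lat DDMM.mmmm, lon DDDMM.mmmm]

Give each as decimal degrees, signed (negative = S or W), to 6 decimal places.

Point 1:
  Latitude: 23′ + 42″ = 23.70000′; 0 + 23.70000/60 = 0.3950000
  N → positive
  λ: 61° + 31/60 + 1.7/3600 = 61 + 0.516667 + 0.000472 = 61.5171389
  W → negative
Point 2:
  Latitude: 21.91′ = 0.365167°; total 46.3651667
  S → negative
  Lon: 42.28′ = 0.704667°; total 76.7046667
  W → negative
Point 3:
  Latitude: 0° + 40/60 + 52.35/3600 = 0 + 0.666667 + 0.014542 = 0.6812083
  N → positive
  Longitude: 1 + 0/60 + 59.9/3600 = 1.0166389
  W → negative
Point 4:
  Lat: split at 2 digits → 38° and 21.4281′; 38 + 21.4281/60 = 38.3571350
  hemisphere S, so the sign is −
  Longitude: split at 3 digits → 110° and 46.73795′; 110 + 46.73795/60 = 110.7789658
  E → positive
Point 5:
  Latitude: degrees = first 2 digits = 0, minutes = 35.1062; 0 + 35.1062/60 = 0.5851033
  N ⇒ keep positive
  λ: split at 3 digits → 179° and 2.15572′; 179 + 2.15572/60 = 179.0359287
  W → negative

1. 0.395000, -61.517139
2. -46.365167, -76.704667
3. 0.681208, -1.016639
4. -38.357135, 110.778966
5. 0.585103, -179.035929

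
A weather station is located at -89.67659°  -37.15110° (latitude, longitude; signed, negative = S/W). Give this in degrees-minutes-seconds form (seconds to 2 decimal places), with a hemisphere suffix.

89°40′35.72″ S, 37°09′3.96″ W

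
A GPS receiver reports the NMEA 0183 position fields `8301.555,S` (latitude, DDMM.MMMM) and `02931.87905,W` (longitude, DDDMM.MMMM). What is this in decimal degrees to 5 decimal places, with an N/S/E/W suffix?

83.02592° S, 29.53132° W

Latitude: degrees = first 2 digits = 83, minutes = 1.555; 83 + 1.555/60 = 83.025917
Longitude: degrees = first 3 digits = 29, minutes = 31.87905; 29 + 31.87905/60 = 29.531318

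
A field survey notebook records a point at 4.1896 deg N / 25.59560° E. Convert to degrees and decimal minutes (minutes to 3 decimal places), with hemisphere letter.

4° 11.376′ N, 25° 35.736′ E

φ: 4° + 0.189600 × 60 = 4° 11.37600′
Lon: minutes = (25.595600 − 25) × 60 = 35.73600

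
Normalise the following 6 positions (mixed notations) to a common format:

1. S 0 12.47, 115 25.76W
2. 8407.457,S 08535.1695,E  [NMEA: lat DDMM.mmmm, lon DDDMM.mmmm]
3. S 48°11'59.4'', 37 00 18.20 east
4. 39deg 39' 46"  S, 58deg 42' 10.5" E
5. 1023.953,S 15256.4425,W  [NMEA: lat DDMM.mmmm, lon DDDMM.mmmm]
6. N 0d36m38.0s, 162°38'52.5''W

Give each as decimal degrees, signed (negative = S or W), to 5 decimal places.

1. -0.20783, -115.42933
2. -84.12428, 85.58616
3. -48.19983, 37.00506
4. -39.66278, 58.70292
5. -10.39922, -152.94071
6. 0.61056, -162.64792

Point 1:
  Lat: 12.47′ = 0.207833°; total 0.207833
  S → negative
  Lon: 115 + 25.76/60 = 115.429333
  W ⇒ negate
Point 2:
  Latitude: split at 2 digits → 84° and 7.457′; 84 + 7.457/60 = 84.124283
  S ⇒ negate
  λ: degrees = first 3 digits = 85, minutes = 35.1695; 85 + 35.1695/60 = 85.586158
  E ⇒ keep positive
Point 3:
  Latitude: 11′ + 59.4″ = 11.99000′; 48 + 11.99000/60 = 48.199833
  hemisphere S, so the sign is −
  Longitude: 0′ + 18.2″ = 0.30333′; 37 + 0.30333/60 = 37.005056
  E → positive
Point 4:
  Lat: 39° + 39/60 + 46/3600 = 39 + 0.650000 + 0.012778 = 39.662778
  hemisphere S, so the sign is −
  λ: 42′ + 10.5″ = 42.17500′; 58 + 42.17500/60 = 58.702917
  E ⇒ keep positive
Point 5:
  Lat: split at 2 digits → 10° and 23.953′; 10 + 23.953/60 = 10.399217
  S ⇒ negate
  Lon: split at 3 digits → 152° and 56.4425′; 152 + 56.4425/60 = 152.940708
  W → negative
Point 6:
  Lat: 36′ + 38″ = 36.63333′; 0 + 36.63333/60 = 0.610556
  N ⇒ keep positive
  Lon: 162 + 38/60 + 52.5/3600 = 162.647917
  W → negative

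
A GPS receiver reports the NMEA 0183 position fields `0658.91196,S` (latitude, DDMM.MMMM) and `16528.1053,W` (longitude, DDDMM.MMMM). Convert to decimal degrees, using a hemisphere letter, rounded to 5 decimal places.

6.98187° S, 165.46842° W

Lat: degrees = first 2 digits = 6, minutes = 58.91196; 6 + 58.91196/60 = 6.981866
Lon: degrees = first 3 digits = 165, minutes = 28.1053; 165 + 28.1053/60 = 165.468422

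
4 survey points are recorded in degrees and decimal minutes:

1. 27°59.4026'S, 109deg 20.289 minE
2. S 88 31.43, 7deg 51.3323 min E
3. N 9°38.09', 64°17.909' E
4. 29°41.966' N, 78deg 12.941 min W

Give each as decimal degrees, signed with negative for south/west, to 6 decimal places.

1. -27.990043, 109.338150
2. -88.523833, 7.855538
3. 9.634833, 64.298483
4. 29.699433, -78.215683

Point 1:
  Lat: 27 + 59.4026/60 = 27.9900433
  S → negative
  Longitude: 20.289′ = 0.338150°; total 109.3381500
  E → positive
Point 2:
  Latitude: 88 + 31.43/60 = 88.5238333
  S ⇒ negate
  Lon: 7 + 51.3323/60 = 7.8555383
  E → positive
Point 3:
  φ: 38.09′ = 0.634833°; total 9.6348333
  N ⇒ keep positive
  Longitude: 64 + 17.909/60 = 64.2984833
  E → positive
Point 4:
  φ: 29 + 41.966/60 = 29.6994333
  N → positive
  Longitude: 12.941′ = 0.215683°; total 78.2156833
  hemisphere W, so the sign is −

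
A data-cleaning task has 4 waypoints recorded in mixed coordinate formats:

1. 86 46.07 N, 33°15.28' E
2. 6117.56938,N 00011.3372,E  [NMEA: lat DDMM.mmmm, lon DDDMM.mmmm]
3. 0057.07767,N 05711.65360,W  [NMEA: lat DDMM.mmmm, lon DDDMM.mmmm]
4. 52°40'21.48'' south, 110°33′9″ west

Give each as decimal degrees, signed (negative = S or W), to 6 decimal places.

Point 1:
  φ: 86 + 46.07/60 = 86.7678333
  N ⇒ keep positive
  Lon: 15.28′ = 0.254667°; total 33.2546667
  E → positive
Point 2:
  Latitude: split at 2 digits → 61° and 17.56938′; 61 + 17.56938/60 = 61.2928230
  N ⇒ keep positive
  Longitude: degrees = first 3 digits = 0, minutes = 11.3372; 0 + 11.3372/60 = 0.1889533
  E → positive
Point 3:
  Latitude: degrees = first 2 digits = 0, minutes = 57.07767; 0 + 57.07767/60 = 0.9512945
  N ⇒ keep positive
  Lon: degrees = first 3 digits = 57, minutes = 11.6536; 57 + 11.6536/60 = 57.1942267
  W → negative
Point 4:
  φ: 52 + 40/60 + 21.48/3600 = 52.6726333
  S → negative
  λ: 110 + 33/60 + 9/3600 = 110.5525000
  W ⇒ negate

1. 86.767833, 33.254667
2. 61.292823, 0.188953
3. 0.951295, -57.194227
4. -52.672633, -110.552500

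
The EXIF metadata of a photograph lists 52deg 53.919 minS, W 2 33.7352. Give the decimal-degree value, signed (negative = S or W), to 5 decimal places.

φ: 52 + 53.919/60 = 52.898650
S ⇒ negate
Longitude: 33.7352′ = 0.562253°; total 2.562253
hemisphere W, so the sign is −

-52.89865, -2.56225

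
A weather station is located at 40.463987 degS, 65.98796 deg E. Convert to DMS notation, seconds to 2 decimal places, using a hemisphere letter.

Latitude: 0.463987 × 60 = 27.83922′ → 27′, remainder × 60 = 50.3532″
λ: whole degrees 65; 59.27760′ → 59′ and 16.6560″

40°27′50.35″ S, 65°59′16.66″ E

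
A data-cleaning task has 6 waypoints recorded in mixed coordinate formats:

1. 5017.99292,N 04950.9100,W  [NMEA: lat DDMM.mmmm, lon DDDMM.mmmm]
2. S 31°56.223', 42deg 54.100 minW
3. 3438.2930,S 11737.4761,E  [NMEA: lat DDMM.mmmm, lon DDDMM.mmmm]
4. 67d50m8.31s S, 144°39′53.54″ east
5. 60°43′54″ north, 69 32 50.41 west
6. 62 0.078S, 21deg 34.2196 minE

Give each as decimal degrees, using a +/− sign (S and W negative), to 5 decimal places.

1. 50.29988, -49.84850
2. -31.93705, -42.90167
3. -34.63822, 117.62460
4. -67.83564, 144.66487
5. 60.73167, -69.54734
6. -62.00130, 21.57033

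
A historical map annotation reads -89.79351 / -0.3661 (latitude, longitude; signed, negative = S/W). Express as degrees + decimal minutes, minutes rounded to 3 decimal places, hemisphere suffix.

89° 47.611′ S, 0° 21.966′ W

Latitude is negative → S; |value| = 89.793510
Latitude: minutes = (89.793510 − 89) × 60 = 47.61060
Longitude is negative → W; |value| = 0.366100
λ: 0° + 0.366100 × 60 = 0° 21.96600′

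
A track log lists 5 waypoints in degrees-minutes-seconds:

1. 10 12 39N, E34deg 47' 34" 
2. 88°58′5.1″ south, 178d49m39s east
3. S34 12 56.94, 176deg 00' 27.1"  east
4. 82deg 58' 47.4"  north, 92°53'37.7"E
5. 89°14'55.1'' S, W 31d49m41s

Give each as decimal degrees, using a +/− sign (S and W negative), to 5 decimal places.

1. 10.21083, 34.79278
2. -88.96808, 178.82750
3. -34.21582, 176.00753
4. 82.97983, 92.89381
5. -89.24864, -31.82806

Point 1:
  Lat: 10° + 12/60 + 39/3600 = 10 + 0.200000 + 0.010833 = 10.210833
  N → positive
  λ: 34 + 47/60 + 34/3600 = 34.792778
  E ⇒ keep positive
Point 2:
  φ: 58′ + 5.1″ = 58.08500′; 88 + 58.08500/60 = 88.968083
  S ⇒ negate
  Longitude: 49′ + 39″ = 49.65000′; 178 + 49.65000/60 = 178.827500
  E ⇒ keep positive
Point 3:
  Lat: 34° + 12/60 + 56.94/3600 = 34 + 0.200000 + 0.015817 = 34.215817
  S ⇒ negate
  λ: 176° + 0/60 + 27.1/3600 = 176 + 0.000000 + 0.007528 = 176.007528
  E → positive
Point 4:
  Latitude: 82 + 58/60 + 47.4/3600 = 82.979833
  N ⇒ keep positive
  Lon: 92 + 53/60 + 37.7/3600 = 92.893806
  E → positive
Point 5:
  φ: 14′ + 55.1″ = 14.91833′; 89 + 14.91833/60 = 89.248639
  hemisphere S, so the sign is −
  λ: 31 + 49/60 + 41/3600 = 31.828056
  W → negative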